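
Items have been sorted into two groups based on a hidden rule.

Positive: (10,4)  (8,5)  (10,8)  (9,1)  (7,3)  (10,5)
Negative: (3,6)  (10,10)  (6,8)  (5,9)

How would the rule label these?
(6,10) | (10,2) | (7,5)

The simplest hypothesis consistent with all the labels is: first > second.
(6,10): 6 < 10 — does not pass, so Negative. (10,2): 10 > 2 — qualifies, so Positive. (7,5): 7 > 5 — qualifies, so Positive.

Negative, Positive, Positive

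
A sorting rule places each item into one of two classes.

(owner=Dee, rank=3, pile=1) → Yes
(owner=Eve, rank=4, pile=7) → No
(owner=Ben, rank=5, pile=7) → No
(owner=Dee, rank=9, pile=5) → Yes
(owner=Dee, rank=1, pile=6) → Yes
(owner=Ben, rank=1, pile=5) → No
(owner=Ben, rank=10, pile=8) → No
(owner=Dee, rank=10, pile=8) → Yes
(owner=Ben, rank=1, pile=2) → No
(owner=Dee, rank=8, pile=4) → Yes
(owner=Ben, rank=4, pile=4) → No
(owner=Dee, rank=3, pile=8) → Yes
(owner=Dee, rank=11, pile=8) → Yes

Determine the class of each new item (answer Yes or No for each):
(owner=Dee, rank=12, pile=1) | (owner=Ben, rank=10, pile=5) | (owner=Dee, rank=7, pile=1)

The classifier is using: owner is Dee.
(owner=Dee, rank=12, pile=1): owner is Dee, fits → Yes.
(owner=Ben, rank=10, pile=5): owner is Ben, does not fit → No.
(owner=Dee, rank=7, pile=1): owner is Dee, fits → Yes.

Yes, No, Yes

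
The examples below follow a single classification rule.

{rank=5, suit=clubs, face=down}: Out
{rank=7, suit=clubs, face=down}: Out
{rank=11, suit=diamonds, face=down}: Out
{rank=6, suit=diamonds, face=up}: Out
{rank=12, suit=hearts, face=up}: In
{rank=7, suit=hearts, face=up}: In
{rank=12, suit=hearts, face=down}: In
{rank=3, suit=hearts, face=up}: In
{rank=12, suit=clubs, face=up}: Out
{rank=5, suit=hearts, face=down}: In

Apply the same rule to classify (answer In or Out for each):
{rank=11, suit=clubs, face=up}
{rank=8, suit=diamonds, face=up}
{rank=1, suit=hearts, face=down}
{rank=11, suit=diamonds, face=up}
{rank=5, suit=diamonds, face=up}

Out, Out, In, Out, Out

The common property of the 'In' items is: suit is hearts. No 'Out' item has it.
{rank=11, suit=clubs, face=up}: Out (suit is clubs).
{rank=8, suit=diamonds, face=up}: Out (suit is diamonds).
{rank=1, suit=hearts, face=down}: In (suit is hearts).
{rank=11, suit=diamonds, face=up}: Out (suit is diamonds).
{rank=5, suit=diamonds, face=up}: Out (suit is diamonds).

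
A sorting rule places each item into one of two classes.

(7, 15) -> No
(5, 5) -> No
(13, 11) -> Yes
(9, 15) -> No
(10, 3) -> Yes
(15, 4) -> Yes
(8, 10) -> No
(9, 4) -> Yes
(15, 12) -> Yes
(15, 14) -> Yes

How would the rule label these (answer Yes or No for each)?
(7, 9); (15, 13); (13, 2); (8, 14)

Checking candidate rules against both groups, what survives is: first > second.

No, Yes, Yes, No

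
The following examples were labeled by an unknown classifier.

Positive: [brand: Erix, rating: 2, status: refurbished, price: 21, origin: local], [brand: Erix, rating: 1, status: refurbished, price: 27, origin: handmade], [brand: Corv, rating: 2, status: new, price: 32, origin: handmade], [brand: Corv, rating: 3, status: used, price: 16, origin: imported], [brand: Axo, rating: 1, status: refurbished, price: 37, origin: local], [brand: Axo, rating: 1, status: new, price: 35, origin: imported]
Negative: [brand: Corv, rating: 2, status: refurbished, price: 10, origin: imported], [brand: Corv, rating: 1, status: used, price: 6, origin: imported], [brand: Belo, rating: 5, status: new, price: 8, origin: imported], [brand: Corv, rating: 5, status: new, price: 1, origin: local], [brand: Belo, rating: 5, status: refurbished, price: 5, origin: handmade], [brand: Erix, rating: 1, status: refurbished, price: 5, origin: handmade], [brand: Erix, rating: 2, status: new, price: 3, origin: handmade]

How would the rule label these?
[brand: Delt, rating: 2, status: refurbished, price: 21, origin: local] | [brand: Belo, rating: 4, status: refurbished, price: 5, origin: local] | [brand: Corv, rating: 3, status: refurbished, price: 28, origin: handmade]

Positive, Negative, Positive

Rule: price ≥ 16. This holds for each 'Positive' example and fails for each 'Negative' one.
[brand: Delt, rating: 2, status: refurbished, price: 21, origin: local]: price = 21 — meets the rule, so Positive. [brand: Belo, rating: 4, status: refurbished, price: 5, origin: local]: price = 5 — fails the rule, so Negative. [brand: Corv, rating: 3, status: refurbished, price: 28, origin: handmade]: price = 28 — meets the rule, so Positive.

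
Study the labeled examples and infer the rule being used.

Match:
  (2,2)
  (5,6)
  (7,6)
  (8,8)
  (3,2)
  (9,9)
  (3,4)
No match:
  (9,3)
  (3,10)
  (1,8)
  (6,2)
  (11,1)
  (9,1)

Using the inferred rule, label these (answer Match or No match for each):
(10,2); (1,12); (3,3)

The distinguishing property — |first − second| ≤ 1 — holds for all the 'Match' cases and none of the 'No match' cases.

No match, No match, Match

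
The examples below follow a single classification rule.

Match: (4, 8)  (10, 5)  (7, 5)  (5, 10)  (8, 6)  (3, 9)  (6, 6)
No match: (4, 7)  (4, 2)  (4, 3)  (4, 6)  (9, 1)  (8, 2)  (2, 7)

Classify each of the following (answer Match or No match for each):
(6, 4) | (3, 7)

The pattern is that an item is 'Match' exactly when: sum ≥ 12.
(6, 4): No match (6+4 = 10).
(3, 7): No match (3+7 = 10).

No match, No match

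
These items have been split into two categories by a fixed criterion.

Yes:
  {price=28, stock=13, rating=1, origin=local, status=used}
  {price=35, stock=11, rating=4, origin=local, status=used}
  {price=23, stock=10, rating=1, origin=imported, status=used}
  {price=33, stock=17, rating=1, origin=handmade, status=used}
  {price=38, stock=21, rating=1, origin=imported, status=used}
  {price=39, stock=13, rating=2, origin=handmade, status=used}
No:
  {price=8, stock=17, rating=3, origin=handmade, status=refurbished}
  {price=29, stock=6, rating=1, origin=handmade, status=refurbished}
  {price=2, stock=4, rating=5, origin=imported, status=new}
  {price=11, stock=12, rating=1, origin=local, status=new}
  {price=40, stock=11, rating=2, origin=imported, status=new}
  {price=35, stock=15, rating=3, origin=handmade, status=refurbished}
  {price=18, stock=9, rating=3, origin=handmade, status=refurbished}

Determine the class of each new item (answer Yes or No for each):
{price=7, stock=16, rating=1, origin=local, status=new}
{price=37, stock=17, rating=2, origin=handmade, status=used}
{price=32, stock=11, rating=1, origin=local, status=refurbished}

Checking candidate rules against both groups, what survives is: status is used.

No, Yes, No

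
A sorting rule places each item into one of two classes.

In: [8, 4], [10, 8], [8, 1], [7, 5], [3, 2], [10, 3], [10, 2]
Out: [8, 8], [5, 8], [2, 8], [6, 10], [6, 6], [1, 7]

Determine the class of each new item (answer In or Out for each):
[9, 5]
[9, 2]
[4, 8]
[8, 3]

In, In, Out, In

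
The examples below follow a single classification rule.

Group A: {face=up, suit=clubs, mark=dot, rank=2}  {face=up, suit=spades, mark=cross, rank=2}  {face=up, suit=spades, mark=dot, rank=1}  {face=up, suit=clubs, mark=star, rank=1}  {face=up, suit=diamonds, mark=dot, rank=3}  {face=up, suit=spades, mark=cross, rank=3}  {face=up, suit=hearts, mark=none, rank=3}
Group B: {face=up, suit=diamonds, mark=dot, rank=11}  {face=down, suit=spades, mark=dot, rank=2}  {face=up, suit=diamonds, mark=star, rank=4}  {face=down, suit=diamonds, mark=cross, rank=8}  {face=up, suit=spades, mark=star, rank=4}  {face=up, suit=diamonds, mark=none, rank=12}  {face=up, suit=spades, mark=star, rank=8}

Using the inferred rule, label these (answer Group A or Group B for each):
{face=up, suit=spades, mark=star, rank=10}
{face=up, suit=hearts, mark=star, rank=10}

Group B, Group B

The common property of the 'Group A' items is: face is up AND rank ≤ 3. No 'Group B' item has it.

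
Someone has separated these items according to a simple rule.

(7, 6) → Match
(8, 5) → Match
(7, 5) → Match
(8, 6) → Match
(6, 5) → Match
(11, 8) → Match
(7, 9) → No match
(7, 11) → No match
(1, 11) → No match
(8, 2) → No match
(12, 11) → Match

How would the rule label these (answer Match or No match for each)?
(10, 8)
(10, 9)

Match, Match

The simplest hypothesis consistent with all the labels is: first > second AND sum ≥ 11.
(10, 8) → 10 > 8, 10+8 = 18 → Match.
(10, 9) → 10 > 9, 10+9 = 19 → Match.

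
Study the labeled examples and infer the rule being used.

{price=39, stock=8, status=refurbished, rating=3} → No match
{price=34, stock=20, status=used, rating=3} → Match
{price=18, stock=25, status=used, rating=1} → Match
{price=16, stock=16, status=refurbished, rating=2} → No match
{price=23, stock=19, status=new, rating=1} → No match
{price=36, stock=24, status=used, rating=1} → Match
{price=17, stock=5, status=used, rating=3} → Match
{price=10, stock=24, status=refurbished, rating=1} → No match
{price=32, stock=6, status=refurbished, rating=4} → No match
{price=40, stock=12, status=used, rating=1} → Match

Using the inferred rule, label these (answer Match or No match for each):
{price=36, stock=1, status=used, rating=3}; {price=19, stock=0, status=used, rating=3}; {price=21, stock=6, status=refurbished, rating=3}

Match, Match, No match

The common property of the 'Match' items is: status is used. No 'No match' item has it.
{price=36, stock=1, status=used, rating=3}: Match (status is used).
{price=19, stock=0, status=used, rating=3}: Match (status is used).
{price=21, stock=6, status=refurbished, rating=3}: No match (status is refurbished).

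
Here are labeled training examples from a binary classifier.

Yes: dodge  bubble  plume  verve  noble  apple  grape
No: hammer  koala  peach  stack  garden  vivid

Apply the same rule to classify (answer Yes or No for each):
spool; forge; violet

No, Yes, No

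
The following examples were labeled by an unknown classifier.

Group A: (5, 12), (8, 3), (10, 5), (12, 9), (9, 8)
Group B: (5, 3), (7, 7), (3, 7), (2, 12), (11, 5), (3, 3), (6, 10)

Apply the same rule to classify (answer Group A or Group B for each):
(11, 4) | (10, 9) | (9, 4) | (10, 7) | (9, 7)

Group A, Group A, Group A, Group A, Group B

'Group A' ⟺ sum is odd.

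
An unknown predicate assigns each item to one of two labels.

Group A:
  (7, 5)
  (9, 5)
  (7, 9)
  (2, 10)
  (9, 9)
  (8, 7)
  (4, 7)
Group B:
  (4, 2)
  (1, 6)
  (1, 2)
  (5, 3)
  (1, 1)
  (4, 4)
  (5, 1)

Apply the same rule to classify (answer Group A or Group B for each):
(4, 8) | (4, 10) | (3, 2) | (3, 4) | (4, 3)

The distinguishing property — sum ≥ 11 — holds for all the 'Group A' cases and none of the 'Group B' cases.
(4, 8): Group A (4+8 = 12).
(4, 10): Group A (4+10 = 14).
(3, 2): Group B (3+2 = 5).
(3, 4): Group B (3+4 = 7).
(4, 3): Group B (4+3 = 7).

Group A, Group A, Group B, Group B, Group B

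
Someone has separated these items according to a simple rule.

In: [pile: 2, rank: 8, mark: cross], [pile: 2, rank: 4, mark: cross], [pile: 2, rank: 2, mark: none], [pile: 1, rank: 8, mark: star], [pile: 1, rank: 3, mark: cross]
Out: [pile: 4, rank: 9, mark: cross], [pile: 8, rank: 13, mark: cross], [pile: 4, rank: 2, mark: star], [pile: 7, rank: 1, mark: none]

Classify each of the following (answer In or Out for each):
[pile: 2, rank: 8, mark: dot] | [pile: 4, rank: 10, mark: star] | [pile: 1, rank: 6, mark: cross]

In, Out, In

The pattern is that an item is 'In' exactly when: pile ≤ 2.
[pile: 2, rank: 8, mark: dot]: In (pile = 2).
[pile: 4, rank: 10, mark: star]: Out (pile = 4).
[pile: 1, rank: 6, mark: cross]: In (pile = 1).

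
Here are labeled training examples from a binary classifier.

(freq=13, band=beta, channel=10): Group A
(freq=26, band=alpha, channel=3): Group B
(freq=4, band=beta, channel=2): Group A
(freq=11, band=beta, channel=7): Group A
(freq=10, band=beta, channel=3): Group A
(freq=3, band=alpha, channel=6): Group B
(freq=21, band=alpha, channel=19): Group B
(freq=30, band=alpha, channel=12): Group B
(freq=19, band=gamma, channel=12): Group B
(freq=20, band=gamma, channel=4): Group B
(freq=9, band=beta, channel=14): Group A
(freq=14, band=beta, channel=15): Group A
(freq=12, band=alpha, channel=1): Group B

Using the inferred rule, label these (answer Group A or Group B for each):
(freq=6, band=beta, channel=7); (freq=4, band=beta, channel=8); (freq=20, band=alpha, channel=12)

Group A, Group A, Group B

Checking candidate rules against both groups, what survives is: band is beta.
(freq=6, band=beta, channel=7): band is beta, satisfies this → Group A.
(freq=4, band=beta, channel=8): band is beta, satisfies this → Group A.
(freq=20, band=alpha, channel=12): band is alpha, doesn't qualify → Group B.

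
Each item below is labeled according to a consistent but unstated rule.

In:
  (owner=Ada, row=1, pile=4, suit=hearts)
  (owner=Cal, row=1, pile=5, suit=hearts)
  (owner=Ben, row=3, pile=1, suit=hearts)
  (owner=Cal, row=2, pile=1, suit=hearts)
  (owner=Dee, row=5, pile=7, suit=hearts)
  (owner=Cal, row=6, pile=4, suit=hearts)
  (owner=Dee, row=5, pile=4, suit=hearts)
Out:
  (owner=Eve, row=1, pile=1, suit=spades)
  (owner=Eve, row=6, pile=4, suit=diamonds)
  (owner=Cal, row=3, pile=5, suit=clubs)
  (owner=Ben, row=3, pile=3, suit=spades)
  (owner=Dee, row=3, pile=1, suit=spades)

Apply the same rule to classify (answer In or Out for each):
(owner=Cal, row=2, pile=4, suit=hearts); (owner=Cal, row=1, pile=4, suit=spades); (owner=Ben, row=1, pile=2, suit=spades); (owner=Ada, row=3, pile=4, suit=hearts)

A rule that fits every label: suit is hearts — true of each 'In' example, false of each 'Out' one.
(owner=Cal, row=2, pile=4, suit=hearts): suit is hearts — checks out, so In. (owner=Cal, row=1, pile=4, suit=spades): suit is spades — doesn't qualify, so Out. (owner=Ben, row=1, pile=2, suit=spades): suit is spades — doesn't qualify, so Out. (owner=Ada, row=3, pile=4, suit=hearts): suit is hearts — checks out, so In.

In, Out, Out, In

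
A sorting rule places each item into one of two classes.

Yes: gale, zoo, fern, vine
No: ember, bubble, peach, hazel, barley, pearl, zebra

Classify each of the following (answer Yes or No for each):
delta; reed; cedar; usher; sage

The distinguishing property — length ≤ 4 — holds for all the 'Yes' cases and none of the 'No' cases.

No, Yes, No, No, Yes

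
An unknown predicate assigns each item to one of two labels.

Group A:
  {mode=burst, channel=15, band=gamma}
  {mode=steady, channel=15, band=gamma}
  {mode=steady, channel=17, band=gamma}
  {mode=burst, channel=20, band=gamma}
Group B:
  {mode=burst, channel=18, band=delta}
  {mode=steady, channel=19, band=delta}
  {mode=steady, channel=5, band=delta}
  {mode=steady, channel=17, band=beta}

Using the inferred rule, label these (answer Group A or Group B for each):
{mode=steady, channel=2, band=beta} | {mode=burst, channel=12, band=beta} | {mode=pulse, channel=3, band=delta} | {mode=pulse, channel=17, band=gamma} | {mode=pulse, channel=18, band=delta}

The simplest hypothesis consistent with all the labels is: band is gamma.
{mode=steady, channel=2, band=beta} — band is beta, hence Group B.
{mode=burst, channel=12, band=beta} — band is beta, hence Group B.
{mode=pulse, channel=3, band=delta} — band is delta, hence Group B.
{mode=pulse, channel=17, band=gamma} — band is gamma, hence Group A.
{mode=pulse, channel=18, band=delta} — band is delta, hence Group B.

Group B, Group B, Group B, Group A, Group B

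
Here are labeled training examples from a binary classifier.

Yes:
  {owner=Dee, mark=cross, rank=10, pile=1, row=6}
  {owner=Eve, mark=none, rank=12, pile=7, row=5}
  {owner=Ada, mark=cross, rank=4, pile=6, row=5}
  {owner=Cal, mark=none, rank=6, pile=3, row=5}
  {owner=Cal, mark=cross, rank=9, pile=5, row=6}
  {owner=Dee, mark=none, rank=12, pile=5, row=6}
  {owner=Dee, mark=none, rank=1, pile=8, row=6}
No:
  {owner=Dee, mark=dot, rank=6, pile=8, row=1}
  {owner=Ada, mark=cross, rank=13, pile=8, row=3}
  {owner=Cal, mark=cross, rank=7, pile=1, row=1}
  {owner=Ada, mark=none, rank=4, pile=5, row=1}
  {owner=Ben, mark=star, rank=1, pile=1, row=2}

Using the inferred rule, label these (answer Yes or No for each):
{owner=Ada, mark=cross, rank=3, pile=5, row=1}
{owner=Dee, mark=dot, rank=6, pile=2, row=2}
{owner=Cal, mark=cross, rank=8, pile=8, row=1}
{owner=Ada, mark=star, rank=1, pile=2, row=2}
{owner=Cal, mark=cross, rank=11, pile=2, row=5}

No, No, No, No, Yes

The pattern is that an item is 'Yes' exactly when: row ≥ 5.
{owner=Ada, mark=cross, rank=3, pile=5, row=1} — row = 1, hence No. {owner=Dee, mark=dot, rank=6, pile=2, row=2} — row = 2, hence No. {owner=Cal, mark=cross, rank=8, pile=8, row=1} — row = 1, hence No. {owner=Ada, mark=star, rank=1, pile=2, row=2} — row = 2, hence No. {owner=Cal, mark=cross, rank=11, pile=2, row=5} — row = 5, hence Yes.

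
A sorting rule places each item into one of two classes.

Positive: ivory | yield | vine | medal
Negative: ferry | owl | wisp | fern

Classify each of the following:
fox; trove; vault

Negative, Positive, Positive

The rule appears to be: has ≥ 2 vowels.
fox → 1 vowel → Negative. trove → 2 vowels → Positive. vault → 2 vowels → Positive.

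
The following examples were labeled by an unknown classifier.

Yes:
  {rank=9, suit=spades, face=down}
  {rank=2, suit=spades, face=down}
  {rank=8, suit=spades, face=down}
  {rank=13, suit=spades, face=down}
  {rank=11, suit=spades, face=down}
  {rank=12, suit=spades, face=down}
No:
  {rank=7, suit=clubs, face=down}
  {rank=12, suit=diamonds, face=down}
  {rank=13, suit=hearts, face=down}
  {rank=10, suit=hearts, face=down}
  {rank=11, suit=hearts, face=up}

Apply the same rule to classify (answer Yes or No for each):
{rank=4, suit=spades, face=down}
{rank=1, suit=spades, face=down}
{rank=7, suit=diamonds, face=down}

'Yes' ⟺ suit is spades.
{rank=4, suit=spades, face=down}: Yes (suit is spades).
{rank=1, suit=spades, face=down}: Yes (suit is spades).
{rank=7, suit=diamonds, face=down}: No (suit is diamonds).

Yes, Yes, No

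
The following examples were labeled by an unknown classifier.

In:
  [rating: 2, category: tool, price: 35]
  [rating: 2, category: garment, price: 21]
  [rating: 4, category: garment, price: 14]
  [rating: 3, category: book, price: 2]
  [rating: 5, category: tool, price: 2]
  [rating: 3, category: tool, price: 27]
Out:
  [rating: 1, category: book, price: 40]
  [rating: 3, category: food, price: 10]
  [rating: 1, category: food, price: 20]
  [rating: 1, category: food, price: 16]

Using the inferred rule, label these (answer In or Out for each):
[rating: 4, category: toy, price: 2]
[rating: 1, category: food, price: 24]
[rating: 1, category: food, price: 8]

One predicate separates the groups cleanly: rating ≥ 2 AND price ≠ 10.
[rating: 4, category: toy, price: 2] — rating = 4, price = 2, hence In.
[rating: 1, category: food, price: 24] — rating = 1, price = 24, hence Out.
[rating: 1, category: food, price: 8] — rating = 1, price = 8, hence Out.

In, Out, Out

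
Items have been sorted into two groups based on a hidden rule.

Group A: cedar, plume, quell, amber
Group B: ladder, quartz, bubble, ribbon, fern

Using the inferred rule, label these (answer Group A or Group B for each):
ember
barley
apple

The simplest hypothesis consistent with all the labels is: odd length.
ember → length 5 → Group A. barley → length 6 → Group B. apple → length 5 → Group A.

Group A, Group B, Group A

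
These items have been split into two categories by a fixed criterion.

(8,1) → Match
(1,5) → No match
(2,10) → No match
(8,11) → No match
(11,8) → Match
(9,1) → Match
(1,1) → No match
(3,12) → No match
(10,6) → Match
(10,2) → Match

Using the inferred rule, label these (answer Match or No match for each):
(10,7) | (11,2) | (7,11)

All 'Match' examples share one property — first > second — and every 'No match' example lacks it.
(10,7) — 10 > 7, hence Match. (11,2) — 11 > 2, hence Match. (7,11) — 7 < 11, hence No match.

Match, Match, No match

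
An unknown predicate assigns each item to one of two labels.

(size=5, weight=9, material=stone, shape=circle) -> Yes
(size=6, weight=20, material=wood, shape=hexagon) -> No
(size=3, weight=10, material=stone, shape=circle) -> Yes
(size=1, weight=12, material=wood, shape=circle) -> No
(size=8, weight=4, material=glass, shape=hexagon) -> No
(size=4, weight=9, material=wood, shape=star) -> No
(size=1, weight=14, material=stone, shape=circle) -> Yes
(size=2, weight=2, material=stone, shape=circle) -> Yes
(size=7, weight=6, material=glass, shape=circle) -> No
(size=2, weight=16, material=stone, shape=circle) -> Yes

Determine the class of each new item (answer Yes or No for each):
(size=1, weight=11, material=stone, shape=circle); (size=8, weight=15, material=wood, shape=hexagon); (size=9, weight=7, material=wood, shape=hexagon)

One predicate separates the groups cleanly: material is stone.
Yes: (size=1, weight=11, material=stone, shape=circle), since material is stone.
No: (size=8, weight=15, material=wood, shape=hexagon), since material is wood.
No: (size=9, weight=7, material=wood, shape=hexagon), since material is wood.

Yes, No, No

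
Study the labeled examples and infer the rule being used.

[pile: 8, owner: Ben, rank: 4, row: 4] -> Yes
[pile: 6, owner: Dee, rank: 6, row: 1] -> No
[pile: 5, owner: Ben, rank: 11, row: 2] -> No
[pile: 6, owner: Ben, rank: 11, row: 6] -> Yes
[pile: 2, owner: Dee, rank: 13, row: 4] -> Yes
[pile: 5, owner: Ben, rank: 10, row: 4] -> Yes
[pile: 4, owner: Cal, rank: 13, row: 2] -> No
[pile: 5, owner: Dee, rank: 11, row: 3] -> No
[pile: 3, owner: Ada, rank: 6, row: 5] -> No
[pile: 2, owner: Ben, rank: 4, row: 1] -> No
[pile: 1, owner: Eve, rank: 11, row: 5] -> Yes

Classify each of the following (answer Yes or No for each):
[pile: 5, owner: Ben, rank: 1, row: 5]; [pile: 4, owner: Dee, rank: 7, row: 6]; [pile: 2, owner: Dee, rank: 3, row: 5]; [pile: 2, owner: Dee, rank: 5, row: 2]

Yes, Yes, Yes, No

Every 'Yes' example satisfies: pile ≠ 3 AND row ≥ 4. None of the 'No' examples do.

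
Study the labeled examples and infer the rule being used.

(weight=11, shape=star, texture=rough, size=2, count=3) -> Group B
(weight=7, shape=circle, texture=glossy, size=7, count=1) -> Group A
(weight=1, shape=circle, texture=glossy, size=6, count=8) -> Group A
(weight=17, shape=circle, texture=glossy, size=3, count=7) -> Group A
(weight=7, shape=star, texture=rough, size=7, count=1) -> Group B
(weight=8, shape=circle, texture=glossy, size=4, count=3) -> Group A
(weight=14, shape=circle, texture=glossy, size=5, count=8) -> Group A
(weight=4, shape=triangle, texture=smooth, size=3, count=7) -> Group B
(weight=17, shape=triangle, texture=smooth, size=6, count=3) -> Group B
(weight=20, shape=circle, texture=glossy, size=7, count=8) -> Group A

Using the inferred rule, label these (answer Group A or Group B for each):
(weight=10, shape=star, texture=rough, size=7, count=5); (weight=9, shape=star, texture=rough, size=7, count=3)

All 'Group A' examples share one property — shape is circle — and every 'Group B' example lacks it.
(weight=10, shape=star, texture=rough, size=7, count=5): shape is star, doesn't match → Group B. (weight=9, shape=star, texture=rough, size=7, count=3): shape is star, doesn't match → Group B.

Group B, Group B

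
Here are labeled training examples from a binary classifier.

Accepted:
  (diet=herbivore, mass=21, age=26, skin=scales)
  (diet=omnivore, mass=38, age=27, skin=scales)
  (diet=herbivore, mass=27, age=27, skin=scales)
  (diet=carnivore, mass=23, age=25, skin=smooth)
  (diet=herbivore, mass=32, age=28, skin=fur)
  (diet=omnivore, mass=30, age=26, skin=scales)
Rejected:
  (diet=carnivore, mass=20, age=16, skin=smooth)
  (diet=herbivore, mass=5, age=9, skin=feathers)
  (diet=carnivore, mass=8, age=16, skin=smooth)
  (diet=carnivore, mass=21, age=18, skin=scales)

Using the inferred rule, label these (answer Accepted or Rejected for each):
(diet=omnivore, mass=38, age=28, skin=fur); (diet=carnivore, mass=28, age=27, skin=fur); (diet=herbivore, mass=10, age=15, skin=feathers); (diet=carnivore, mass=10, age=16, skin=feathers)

Accepted, Accepted, Rejected, Rejected

The pattern is that an item is 'Accepted' exactly when: age ≥ 25.
(diet=omnivore, mass=38, age=28, skin=fur) — age = 28, hence Accepted.
(diet=carnivore, mass=28, age=27, skin=fur) — age = 27, hence Accepted.
(diet=herbivore, mass=10, age=15, skin=feathers) — age = 15, hence Rejected.
(diet=carnivore, mass=10, age=16, skin=feathers) — age = 16, hence Rejected.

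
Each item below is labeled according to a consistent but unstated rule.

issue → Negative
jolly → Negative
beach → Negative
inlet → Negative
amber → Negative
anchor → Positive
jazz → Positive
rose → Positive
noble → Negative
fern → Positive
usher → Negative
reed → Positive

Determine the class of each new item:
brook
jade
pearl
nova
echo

Negative, Positive, Negative, Positive, Positive

Looking at the examples, the only property every 'Positive' case has and every 'Negative' case lacks is: even length.
brook — length 5, hence Negative. jade — length 4, hence Positive. pearl — length 5, hence Negative. nova — length 4, hence Positive. echo — length 4, hence Positive.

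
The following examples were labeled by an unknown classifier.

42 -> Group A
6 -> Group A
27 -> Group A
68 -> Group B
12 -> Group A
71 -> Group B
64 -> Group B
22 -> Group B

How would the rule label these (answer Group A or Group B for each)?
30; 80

Group A, Group B

The classifier is using: multiple of 3.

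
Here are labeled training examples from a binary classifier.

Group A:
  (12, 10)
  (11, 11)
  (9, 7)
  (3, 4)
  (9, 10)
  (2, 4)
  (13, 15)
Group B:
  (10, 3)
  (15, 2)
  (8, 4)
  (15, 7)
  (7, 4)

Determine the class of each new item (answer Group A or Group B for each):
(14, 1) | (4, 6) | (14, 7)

The simplest hypothesis consistent with all the labels is: |first − second| ≤ 2.
(14, 1): |14−1| = 13, doesn't match → Group B.
(4, 6): |4−6| = 2, passes → Group A.
(14, 7): |14−7| = 7, doesn't match → Group B.

Group B, Group A, Group B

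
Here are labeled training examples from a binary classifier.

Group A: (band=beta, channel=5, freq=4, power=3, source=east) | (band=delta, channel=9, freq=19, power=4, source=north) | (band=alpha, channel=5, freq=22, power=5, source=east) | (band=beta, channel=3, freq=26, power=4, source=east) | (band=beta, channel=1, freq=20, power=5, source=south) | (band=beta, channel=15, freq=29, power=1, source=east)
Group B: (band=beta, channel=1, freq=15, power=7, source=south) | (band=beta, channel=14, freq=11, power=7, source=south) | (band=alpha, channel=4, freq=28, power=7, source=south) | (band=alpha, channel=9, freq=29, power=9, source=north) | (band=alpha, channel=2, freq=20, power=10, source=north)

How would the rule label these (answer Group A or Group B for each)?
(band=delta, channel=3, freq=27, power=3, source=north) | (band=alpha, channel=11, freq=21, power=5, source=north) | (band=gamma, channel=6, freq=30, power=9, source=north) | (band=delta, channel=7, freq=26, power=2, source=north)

Group A, Group A, Group B, Group A

Rule: power ≤ 5. This holds for each 'Group A' example and fails for each 'Group B' one.
(band=delta, channel=3, freq=27, power=3, source=north): power = 3, meets the rule → Group A.
(band=alpha, channel=11, freq=21, power=5, source=north): power = 5, meets the rule → Group A.
(band=gamma, channel=6, freq=30, power=9, source=north): power = 9, lacks this property → Group B.
(band=delta, channel=7, freq=26, power=2, source=north): power = 2, meets the rule → Group A.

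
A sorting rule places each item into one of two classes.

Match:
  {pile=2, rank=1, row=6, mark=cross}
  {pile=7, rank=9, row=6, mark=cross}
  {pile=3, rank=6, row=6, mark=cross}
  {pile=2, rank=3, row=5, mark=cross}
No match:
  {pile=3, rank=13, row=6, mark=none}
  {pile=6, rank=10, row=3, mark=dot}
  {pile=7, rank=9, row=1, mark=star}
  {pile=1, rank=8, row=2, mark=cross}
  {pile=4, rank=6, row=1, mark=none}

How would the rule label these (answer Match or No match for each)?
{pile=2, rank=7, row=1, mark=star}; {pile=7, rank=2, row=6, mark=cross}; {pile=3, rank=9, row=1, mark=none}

No match, Match, No match

Every 'Match' example satisfies: mark is cross AND row ≥ 3. None of the 'No match' examples do.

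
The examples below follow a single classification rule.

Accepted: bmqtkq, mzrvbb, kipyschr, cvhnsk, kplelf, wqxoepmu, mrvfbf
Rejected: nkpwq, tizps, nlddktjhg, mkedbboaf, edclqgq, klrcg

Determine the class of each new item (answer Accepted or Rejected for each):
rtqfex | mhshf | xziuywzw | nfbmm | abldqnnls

One predicate separates the groups cleanly: even length.

Accepted, Rejected, Accepted, Rejected, Rejected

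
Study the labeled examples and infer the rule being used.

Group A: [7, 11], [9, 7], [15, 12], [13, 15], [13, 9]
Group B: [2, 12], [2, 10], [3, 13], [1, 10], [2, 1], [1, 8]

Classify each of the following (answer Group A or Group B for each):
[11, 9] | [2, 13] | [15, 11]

Group A, Group B, Group A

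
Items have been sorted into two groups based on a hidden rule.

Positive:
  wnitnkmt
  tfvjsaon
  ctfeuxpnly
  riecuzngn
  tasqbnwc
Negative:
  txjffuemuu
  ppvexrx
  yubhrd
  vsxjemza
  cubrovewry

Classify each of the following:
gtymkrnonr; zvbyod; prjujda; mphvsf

Positive, Negative, Negative, Negative

'Positive' ⟺ contains 'n'.
gtymkrnonr: has 'n', meets the rule → Positive.
zvbyod: no 'n', lacks this property → Negative.
prjujda: no 'n', lacks this property → Negative.
mphvsf: no 'n', lacks this property → Negative.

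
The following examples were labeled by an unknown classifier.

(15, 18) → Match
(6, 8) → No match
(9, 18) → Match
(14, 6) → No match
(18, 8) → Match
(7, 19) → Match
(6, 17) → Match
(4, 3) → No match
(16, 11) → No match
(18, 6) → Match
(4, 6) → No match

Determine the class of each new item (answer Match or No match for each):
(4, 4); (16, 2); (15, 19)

The classifier is using: max ≥ 17.
(4, 4): No match (max 4). (16, 2): No match (max 16). (15, 19): Match (max 19).

No match, No match, Match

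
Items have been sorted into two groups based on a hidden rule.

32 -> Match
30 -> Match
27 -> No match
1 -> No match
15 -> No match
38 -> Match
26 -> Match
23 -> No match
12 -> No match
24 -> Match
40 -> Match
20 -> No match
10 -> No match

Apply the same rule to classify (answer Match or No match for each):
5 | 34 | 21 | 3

No match, Match, No match, No match

Every 'Match' example satisfies: even AND at least 23. None of the 'No match' examples do.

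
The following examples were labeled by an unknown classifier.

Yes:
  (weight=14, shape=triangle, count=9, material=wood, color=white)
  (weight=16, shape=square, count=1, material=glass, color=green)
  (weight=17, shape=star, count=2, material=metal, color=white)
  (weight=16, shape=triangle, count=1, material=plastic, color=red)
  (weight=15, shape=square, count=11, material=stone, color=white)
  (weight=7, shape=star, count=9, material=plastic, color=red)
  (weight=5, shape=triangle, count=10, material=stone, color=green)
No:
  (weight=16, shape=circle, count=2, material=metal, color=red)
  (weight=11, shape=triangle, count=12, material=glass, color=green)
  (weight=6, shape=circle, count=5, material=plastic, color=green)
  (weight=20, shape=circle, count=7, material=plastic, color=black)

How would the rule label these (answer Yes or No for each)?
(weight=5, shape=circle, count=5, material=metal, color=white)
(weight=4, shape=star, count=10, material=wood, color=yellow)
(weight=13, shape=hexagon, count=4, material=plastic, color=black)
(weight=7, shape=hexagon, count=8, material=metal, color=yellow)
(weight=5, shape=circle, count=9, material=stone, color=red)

'Yes' ⟺ shape is not circle AND count ≤ 11.
(weight=5, shape=circle, count=5, material=metal, color=white) → shape is circle, count = 5 → No. (weight=4, shape=star, count=10, material=wood, color=yellow) → shape is star, count = 10 → Yes. (weight=13, shape=hexagon, count=4, material=plastic, color=black) → shape is hexagon, count = 4 → Yes. (weight=7, shape=hexagon, count=8, material=metal, color=yellow) → shape is hexagon, count = 8 → Yes. (weight=5, shape=circle, count=9, material=stone, color=red) → shape is circle, count = 9 → No.

No, Yes, Yes, Yes, No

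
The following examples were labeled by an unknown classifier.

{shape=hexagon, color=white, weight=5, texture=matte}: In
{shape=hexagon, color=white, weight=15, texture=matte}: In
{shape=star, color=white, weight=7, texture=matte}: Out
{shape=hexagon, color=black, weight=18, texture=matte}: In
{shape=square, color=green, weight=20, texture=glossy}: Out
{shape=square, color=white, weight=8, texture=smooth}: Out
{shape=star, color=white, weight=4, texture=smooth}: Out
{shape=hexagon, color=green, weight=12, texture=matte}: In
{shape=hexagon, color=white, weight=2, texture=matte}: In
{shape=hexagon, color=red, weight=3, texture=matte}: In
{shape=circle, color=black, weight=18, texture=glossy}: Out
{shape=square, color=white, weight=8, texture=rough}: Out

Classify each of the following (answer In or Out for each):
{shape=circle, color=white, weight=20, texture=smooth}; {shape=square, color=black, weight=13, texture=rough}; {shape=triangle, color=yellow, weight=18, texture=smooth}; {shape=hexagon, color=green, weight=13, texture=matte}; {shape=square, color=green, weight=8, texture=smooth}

The pattern is that an item is 'In' exactly when: shape is hexagon.
{shape=circle, color=white, weight=20, texture=smooth}: Out (shape is circle).
{shape=square, color=black, weight=13, texture=rough}: Out (shape is square).
{shape=triangle, color=yellow, weight=18, texture=smooth}: Out (shape is triangle).
{shape=hexagon, color=green, weight=13, texture=matte}: In (shape is hexagon).
{shape=square, color=green, weight=8, texture=smooth}: Out (shape is square).

Out, Out, Out, In, Out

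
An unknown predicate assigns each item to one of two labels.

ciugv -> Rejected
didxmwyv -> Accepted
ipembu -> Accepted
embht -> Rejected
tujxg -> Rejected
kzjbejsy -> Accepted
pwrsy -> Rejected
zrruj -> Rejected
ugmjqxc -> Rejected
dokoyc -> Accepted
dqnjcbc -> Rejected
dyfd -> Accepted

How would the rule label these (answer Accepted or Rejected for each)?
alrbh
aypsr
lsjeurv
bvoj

Every 'Accepted' example satisfies: even length. None of the 'Rejected' examples do.

Rejected, Rejected, Rejected, Accepted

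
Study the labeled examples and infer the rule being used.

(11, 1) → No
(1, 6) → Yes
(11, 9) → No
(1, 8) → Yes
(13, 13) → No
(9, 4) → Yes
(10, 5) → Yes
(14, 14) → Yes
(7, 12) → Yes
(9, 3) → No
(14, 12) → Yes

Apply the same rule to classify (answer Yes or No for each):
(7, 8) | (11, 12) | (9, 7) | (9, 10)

Rule: product is even. This holds for each 'Yes' example and fails for each 'No' one.

Yes, Yes, No, Yes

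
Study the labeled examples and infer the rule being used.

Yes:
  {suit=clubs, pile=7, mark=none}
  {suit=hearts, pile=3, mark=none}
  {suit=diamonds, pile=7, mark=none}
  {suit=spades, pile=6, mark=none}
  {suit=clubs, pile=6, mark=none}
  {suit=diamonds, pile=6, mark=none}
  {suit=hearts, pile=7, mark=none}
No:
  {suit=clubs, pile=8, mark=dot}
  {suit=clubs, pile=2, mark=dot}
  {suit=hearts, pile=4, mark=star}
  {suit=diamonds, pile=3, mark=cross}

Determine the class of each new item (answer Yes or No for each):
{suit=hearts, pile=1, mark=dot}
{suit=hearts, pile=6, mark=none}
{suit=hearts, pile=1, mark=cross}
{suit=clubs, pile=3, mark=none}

No, Yes, No, Yes

The pattern is that an item is 'Yes' exactly when: mark is none.
{suit=hearts, pile=1, mark=dot}: mark is dot, does not pass → No. {suit=hearts, pile=6, mark=none}: mark is none, checks out → Yes. {suit=hearts, pile=1, mark=cross}: mark is cross, does not pass → No. {suit=clubs, pile=3, mark=none}: mark is none, checks out → Yes.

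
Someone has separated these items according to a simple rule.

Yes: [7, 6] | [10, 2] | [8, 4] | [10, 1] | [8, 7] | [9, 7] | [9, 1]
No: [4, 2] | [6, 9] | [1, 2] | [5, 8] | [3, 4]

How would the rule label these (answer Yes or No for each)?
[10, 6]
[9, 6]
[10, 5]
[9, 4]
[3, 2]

A rule that fits every label: first ≥ 7 — true of each 'Yes' example, false of each 'No' one.
[10, 6]: first 10 — satisfies this, so Yes.
[9, 6]: first 9 — satisfies this, so Yes.
[10, 5]: first 10 — satisfies this, so Yes.
[9, 4]: first 9 — satisfies this, so Yes.
[3, 2]: first 3 — fails the rule, so No.

Yes, Yes, Yes, Yes, No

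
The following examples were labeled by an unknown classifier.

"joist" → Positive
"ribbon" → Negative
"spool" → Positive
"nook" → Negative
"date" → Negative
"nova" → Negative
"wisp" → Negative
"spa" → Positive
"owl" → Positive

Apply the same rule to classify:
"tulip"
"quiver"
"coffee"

Positive, Negative, Negative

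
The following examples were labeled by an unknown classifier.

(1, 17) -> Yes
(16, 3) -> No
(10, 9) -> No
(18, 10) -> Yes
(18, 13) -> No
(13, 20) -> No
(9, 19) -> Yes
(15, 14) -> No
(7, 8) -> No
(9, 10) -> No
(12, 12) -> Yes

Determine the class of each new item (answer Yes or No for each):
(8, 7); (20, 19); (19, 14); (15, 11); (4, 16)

No, No, No, Yes, Yes

The pattern is that an item is 'Yes' exactly when: sum is even.
(8, 7): No (8+7 = 15).
(20, 19): No (20+19 = 39).
(19, 14): No (19+14 = 33).
(15, 11): Yes (15+11 = 26).
(4, 16): Yes (4+16 = 20).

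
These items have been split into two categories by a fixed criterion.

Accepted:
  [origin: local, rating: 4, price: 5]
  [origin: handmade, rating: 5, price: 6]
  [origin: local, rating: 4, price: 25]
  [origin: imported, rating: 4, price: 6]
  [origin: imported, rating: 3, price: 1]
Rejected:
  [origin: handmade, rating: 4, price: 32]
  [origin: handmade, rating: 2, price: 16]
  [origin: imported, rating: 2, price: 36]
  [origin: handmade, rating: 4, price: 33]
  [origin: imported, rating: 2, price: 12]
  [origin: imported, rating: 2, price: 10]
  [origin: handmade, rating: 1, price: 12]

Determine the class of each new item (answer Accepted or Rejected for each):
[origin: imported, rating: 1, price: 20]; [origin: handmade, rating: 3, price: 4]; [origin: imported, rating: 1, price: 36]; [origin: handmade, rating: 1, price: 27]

The common property of the 'Accepted' items is: rating ≥ 3 AND price ≤ 25. No 'Rejected' item has it.
[origin: imported, rating: 1, price: 20]: rating = 1, price = 20 — does not pass, so Rejected.
[origin: handmade, rating: 3, price: 4]: rating = 3, price = 4 — meets the rule, so Accepted.
[origin: imported, rating: 1, price: 36]: rating = 1, price = 36 — does not pass, so Rejected.
[origin: handmade, rating: 1, price: 27]: rating = 1, price = 27 — does not pass, so Rejected.

Rejected, Accepted, Rejected, Rejected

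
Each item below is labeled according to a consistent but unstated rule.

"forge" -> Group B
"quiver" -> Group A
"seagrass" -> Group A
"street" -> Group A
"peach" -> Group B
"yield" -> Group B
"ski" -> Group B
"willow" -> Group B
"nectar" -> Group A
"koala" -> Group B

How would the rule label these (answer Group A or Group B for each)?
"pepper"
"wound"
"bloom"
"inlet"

Group A, Group B, Group B, Group B

A rule that fits every label: even length AND contains 'e' — true of each 'Group A' example, false of each 'Group B' one.
"pepper" → length 6, has 'e' → Group A.
"wound" → length 5, no 'e' → Group B.
"bloom" → length 5, no 'e' → Group B.
"inlet" → length 5, has 'e' → Group B.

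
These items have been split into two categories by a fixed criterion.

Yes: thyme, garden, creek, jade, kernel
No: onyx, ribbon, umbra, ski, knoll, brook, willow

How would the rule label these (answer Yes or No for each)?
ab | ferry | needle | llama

No, Yes, Yes, No

The pattern is that an item is 'Yes' exactly when: contains 'e'.
ab: no 'e' — fails the rule, so No.
ferry: has 'e' — qualifies, so Yes.
needle: has 'e' — qualifies, so Yes.
llama: no 'e' — fails the rule, so No.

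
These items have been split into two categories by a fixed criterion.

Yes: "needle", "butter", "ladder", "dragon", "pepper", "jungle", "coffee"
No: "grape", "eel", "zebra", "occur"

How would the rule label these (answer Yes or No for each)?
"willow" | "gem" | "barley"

Yes, No, Yes

One predicate separates the groups cleanly: even length.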